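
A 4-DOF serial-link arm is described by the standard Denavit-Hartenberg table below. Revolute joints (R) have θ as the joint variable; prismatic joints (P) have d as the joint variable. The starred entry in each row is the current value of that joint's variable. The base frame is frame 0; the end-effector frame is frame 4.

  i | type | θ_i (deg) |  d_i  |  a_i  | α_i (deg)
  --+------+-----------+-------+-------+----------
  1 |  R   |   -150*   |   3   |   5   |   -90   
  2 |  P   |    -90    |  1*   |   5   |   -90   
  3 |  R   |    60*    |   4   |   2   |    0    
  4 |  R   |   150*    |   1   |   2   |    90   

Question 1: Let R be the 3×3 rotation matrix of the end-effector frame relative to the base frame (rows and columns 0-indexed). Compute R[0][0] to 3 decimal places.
End-effector x-axis (col 0 of R) = (0.2500,-0.4330,-0.8660)
R[0][0] = 0.2500

0.250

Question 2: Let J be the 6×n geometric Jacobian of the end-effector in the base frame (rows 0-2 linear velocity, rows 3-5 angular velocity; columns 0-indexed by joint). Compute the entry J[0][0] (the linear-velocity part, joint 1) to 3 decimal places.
axis z_0 = ẑ; lever o_n−o_0 = (-8.5263,-5.2321,7.2679)
cross product → J_v[:, 0] = (5.2321,-8.5263,0.0000)
J_ω[:, 0] = z_0
entry J[0][0] = 5.2321

5.232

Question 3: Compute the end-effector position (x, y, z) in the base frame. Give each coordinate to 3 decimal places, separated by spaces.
-8.526 -5.232 7.268

after link 1: o_1 = (-4.3301, -2.5000, 3.0000)
after link 2: o_2 = (-3.8301, -3.3660, 8.0000)
after link 3: o_3 = (-8.1603, -3.8660, 9.0000)
after link 4: o_4 = (-8.5263, -5.2321, 7.2679)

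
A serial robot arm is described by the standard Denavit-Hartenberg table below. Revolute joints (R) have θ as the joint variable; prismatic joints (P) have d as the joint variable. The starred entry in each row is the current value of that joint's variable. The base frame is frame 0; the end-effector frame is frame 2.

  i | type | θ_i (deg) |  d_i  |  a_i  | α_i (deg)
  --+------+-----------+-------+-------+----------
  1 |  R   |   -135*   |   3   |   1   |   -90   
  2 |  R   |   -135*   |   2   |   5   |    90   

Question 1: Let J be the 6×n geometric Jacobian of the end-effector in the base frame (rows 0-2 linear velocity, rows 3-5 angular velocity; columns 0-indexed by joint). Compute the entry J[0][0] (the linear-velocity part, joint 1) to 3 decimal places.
-0.379

axis z_0 = ẑ; lever o_n−o_0 = (3.2071,0.3787,6.5355)
cross product → J_v[:, 0] = (-0.3787,3.2071,0.0000)
J_ω[:, 0] = z_0
entry J[0][0] = -0.3787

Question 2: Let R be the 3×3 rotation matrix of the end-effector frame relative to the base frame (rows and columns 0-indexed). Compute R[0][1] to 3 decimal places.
End-effector y-axis (col 1 of R) = (0.7071,-0.7071,0.0000)
R[0][1] = 0.7071

0.707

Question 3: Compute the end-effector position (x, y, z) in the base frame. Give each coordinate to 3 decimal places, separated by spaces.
3.207 0.379 6.536

after link 1: o_1 = (-0.7071, -0.7071, 3.0000)
after link 2: o_2 = (3.2071, 0.3787, 6.5355)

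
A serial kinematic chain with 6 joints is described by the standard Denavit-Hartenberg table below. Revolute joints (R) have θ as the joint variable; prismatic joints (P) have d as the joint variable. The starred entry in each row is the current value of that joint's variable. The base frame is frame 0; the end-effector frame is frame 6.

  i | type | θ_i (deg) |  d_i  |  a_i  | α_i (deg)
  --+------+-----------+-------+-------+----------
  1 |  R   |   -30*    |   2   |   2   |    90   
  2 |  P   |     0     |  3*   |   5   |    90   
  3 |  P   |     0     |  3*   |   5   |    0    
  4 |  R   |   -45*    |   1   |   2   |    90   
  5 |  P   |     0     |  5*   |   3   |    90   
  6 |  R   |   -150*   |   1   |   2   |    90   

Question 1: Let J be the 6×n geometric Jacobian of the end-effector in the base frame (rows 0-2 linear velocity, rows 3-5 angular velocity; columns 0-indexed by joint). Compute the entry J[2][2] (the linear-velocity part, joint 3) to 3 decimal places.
-1.000

prismatic axis z_2 = (-0.0000,-0.0000,-1.0000)
J_v[:, 2] = z_2; J_ω[:, 2] = (0,0,0)
entry J[2][2] = -1.0000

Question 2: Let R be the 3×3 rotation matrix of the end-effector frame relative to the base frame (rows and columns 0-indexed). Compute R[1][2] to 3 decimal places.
End-effector z-axis (col 2 of R) = (-0.7071,0.7071,-0.0000)
R[1][2] = 0.7071

0.707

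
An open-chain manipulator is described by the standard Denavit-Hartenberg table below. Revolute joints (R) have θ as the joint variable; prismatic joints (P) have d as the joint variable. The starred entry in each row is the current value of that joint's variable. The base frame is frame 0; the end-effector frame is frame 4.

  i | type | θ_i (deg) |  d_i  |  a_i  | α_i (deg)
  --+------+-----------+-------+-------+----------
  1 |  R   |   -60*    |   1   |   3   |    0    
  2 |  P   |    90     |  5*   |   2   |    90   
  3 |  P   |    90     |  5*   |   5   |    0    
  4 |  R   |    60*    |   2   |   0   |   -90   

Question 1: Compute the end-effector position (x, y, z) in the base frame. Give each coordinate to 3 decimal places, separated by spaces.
6.732 -7.660 11.000

after link 1: o_1 = (1.5000, -2.5981, 1.0000)
after link 2: o_2 = (3.2321, -1.5981, 6.0000)
after link 3: o_3 = (5.7321, -5.9282, 11.0000)
after link 4: o_4 = (6.7321, -7.6603, 11.0000)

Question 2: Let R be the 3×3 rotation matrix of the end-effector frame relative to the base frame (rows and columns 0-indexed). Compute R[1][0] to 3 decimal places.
-0.433

End-effector x-axis (col 0 of R) = (-0.7500,-0.4330,0.5000)
R[1][0] = -0.4330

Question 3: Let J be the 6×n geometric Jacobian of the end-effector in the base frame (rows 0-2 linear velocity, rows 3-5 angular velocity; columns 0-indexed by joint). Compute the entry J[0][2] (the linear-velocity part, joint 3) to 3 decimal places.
0.500

prismatic axis z_2 = (0.5000,-0.8660,0.0000)
J_v[:, 2] = z_2; J_ω[:, 2] = (0,0,0)
entry J[0][2] = 0.5000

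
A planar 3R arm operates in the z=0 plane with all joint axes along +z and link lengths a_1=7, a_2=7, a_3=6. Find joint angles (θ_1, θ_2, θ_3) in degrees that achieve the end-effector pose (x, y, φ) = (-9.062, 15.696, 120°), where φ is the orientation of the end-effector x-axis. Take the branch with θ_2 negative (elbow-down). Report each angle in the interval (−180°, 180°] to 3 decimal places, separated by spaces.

wrist centre = target − a_3·(cos φ, sin φ) = (-6.0620, 10.4998)
cos θ_2 = (146.9946−7²−7²)/(2·7·7) = 0.4999; θ_2 = -60.0036° (elbow-down)
β = atan2(10.4998,-6.0620) = 119.9996°; ψ = atan2(-6.0624,10.4996) = -30.0018°
θ_1 = β − ψ = 150.0014°
θ_3 = φ − θ_1 − θ_2 = 30.0022° (wrapped to (-180°,180°])

150.001 -60.004 30.002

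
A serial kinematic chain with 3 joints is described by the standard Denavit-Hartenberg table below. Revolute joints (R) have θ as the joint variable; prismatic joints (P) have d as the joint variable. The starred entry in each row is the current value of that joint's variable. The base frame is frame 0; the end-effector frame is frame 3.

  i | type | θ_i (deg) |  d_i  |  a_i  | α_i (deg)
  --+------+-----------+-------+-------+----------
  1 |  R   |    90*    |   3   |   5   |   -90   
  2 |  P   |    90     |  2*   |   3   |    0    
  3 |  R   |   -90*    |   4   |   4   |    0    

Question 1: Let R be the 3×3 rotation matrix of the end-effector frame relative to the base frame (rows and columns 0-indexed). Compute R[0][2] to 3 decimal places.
End-effector z-axis (col 2 of R) = (-1.0000,0.0000,0.0000)
R[0][2] = -1.0000

-1.000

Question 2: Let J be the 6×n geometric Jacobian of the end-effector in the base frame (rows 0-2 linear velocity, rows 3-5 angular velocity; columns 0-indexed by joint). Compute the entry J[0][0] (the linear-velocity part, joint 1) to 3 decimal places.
axis z_0 = ẑ; lever o_n−o_0 = (-6.0000,9.0000,0.0000)
cross product → J_v[:, 0] = (-9.0000,-6.0000,0.0000)
J_ω[:, 0] = z_0
entry J[0][0] = -9.0000

-9.000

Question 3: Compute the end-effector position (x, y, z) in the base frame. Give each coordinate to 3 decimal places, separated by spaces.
-6.000 9.000 0.000

after link 1: o_1 = (0.0000, 5.0000, 3.0000)
after link 2: o_2 = (-2.0000, 5.0000, 0.0000)
after link 3: o_3 = (-6.0000, 9.0000, 0.0000)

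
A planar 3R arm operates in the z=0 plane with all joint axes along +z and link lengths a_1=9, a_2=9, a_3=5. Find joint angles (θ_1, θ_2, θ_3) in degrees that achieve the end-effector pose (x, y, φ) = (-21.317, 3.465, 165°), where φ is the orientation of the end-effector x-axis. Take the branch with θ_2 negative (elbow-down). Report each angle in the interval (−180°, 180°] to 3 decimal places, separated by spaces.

wrist centre = target − a_3·(cos φ, sin φ) = (-16.4874, 2.1709)
cos θ_2 = (276.5462−9²−9²)/(2·9·9) = 0.7071; θ_2 = -45.0025° (elbow-down)
β = atan2(2.1709,-16.4874) = 172.4990°; ψ = atan2(-6.3642,15.3637) = -22.5013°
θ_1 = β − ψ = 195.0002°
θ_3 = φ − θ_1 − θ_2 = 15.0023° (wrapped to (-180°,180°])

-165.000 -45.003 15.002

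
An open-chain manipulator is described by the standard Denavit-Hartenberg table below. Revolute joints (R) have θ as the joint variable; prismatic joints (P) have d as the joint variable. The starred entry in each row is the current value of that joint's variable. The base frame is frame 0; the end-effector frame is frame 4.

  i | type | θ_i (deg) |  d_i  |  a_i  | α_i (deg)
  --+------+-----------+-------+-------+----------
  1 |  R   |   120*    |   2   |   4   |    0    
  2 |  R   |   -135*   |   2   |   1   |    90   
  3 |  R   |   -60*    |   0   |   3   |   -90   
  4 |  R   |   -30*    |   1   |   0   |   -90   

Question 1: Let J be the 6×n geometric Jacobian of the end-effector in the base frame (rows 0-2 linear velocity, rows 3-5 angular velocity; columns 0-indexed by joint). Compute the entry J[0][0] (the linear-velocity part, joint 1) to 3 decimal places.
axis z_0 = ẑ; lever o_n−o_0 = (1.2513,2.5929,1.9019)
cross product → J_v[:, 0] = (-2.5929,1.2513,0.0000)
J_ω[:, 0] = z_0
entry J[0][0] = -2.5929

-2.593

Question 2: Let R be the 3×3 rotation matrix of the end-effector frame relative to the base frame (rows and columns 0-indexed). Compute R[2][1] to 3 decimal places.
End-effector y-axis (col 1 of R) = (-0.8365,0.2241,-0.5000)
R[2][1] = -0.5000

-0.500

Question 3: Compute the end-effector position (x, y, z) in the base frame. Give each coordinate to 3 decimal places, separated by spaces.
1.251 2.593 1.902

after link 1: o_1 = (-2.0000, 3.4641, 2.0000)
after link 2: o_2 = (-1.0341, 3.2053, 4.0000)
after link 3: o_3 = (0.4148, 2.8171, 1.4019)
after link 4: o_4 = (1.2513, 2.5929, 1.9019)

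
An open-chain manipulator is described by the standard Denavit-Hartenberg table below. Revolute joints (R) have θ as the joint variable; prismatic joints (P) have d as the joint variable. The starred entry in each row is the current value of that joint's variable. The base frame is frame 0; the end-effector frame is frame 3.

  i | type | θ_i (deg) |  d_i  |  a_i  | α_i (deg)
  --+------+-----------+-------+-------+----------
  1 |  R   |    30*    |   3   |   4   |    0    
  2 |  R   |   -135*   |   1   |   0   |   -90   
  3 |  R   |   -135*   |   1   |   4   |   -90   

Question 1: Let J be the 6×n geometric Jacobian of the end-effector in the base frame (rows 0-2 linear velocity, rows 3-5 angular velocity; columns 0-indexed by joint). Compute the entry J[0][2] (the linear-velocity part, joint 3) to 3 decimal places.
axis z_2 = (0.9659,-0.2588,0.0000); lever o_n−o_2 = (1.6980,2.4732,2.8284)
cross product → J_v[:, 2] = (-0.7321,-2.7321,2.8284)
J_ω[:, 2] = z_2
entry J[0][2] = -0.7321

-0.732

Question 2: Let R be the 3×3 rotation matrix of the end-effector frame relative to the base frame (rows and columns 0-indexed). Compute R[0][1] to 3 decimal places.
-0.966

End-effector y-axis (col 1 of R) = (-0.9659,0.2588,-0.0000)
R[0][1] = -0.9659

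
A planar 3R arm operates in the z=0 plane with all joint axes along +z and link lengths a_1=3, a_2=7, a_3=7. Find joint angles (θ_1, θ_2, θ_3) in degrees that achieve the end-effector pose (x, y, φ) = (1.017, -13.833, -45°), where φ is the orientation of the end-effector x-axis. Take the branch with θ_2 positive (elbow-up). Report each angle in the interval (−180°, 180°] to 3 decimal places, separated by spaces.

wrist centre = target − a_3·(cos φ, sin φ) = (-3.9327, -8.8833)
cos θ_2 = (94.3787−3²−7²)/(2·3·7) = 0.8662; θ_2 = 29.9847° (elbow-up)
β = atan2(-8.8833,-3.9327) = -113.8797°; ψ = atan2(3.4984,9.0631) = 21.1067°
θ_1 = β − ψ = -134.9864°
θ_3 = φ − θ_1 − θ_2 = 60.0017° (wrapped to (-180°,180°])

-134.986 29.985 60.002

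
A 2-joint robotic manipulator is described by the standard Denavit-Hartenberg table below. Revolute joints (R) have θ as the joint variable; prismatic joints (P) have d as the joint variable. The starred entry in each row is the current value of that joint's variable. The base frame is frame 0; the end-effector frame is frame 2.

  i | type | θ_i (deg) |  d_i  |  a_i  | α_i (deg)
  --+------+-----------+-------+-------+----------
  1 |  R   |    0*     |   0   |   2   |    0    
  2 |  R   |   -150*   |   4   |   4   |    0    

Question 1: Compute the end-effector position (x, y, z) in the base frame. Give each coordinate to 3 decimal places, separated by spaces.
-1.464 -2.000 4.000

after link 1: o_1 = (2.0000, 0.0000, 0.0000)
after link 2: o_2 = (-1.4641, -2.0000, 4.0000)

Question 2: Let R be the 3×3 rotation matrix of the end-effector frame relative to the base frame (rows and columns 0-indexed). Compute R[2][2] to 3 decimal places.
1.000

End-effector z-axis (col 2 of R) = (0.0000,0.0000,1.0000)
R[2][2] = 1.0000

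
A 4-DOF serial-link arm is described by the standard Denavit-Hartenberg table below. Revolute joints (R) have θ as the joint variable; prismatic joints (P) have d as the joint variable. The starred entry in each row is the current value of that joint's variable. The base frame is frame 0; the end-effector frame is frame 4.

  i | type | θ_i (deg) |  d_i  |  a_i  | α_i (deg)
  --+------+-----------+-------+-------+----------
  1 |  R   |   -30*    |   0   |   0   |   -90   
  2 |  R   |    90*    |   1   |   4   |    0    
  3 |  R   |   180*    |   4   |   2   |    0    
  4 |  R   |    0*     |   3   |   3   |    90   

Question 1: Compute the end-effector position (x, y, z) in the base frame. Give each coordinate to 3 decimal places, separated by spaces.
4.000 6.928 1.000

after link 1: o_1 = (0.0000, 0.0000, 0.0000)
after link 2: o_2 = (0.5000, 0.8660, -4.0000)
after link 3: o_3 = (2.5000, 4.3301, -2.0000)
after link 4: o_4 = (4.0000, 6.9282, 1.0000)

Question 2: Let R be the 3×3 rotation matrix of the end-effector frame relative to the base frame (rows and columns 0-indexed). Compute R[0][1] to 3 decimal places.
End-effector y-axis (col 1 of R) = (0.5000,0.8660,0.0000)
R[0][1] = 0.5000

0.500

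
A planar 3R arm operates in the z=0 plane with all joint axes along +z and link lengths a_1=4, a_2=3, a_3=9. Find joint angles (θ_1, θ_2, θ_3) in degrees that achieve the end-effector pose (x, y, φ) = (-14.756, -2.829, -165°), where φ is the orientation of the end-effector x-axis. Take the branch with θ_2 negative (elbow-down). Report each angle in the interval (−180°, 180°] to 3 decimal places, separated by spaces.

wrist centre = target − a_3·(cos φ, sin φ) = (-6.0627, -0.4996)
cos θ_2 = (37.0056−4²−3²)/(2·4·3) = 0.5002; θ_2 = -59.9847° (elbow-down)
β = atan2(-0.4996,-6.0627) = -175.2889°; ψ = atan2(-2.5977,5.5007) = -25.2788°
θ_1 = β − ψ = -150.0101°
θ_3 = φ − θ_1 − θ_2 = 44.9947° (wrapped to (-180°,180°])

-150.010 -59.985 44.995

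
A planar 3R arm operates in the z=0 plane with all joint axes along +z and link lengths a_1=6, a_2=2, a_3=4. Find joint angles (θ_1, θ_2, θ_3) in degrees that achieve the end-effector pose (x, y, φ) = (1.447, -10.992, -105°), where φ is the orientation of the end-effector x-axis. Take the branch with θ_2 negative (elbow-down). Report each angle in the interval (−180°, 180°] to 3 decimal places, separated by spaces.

-60.004 -44.987 -0.009

wrist centre = target − a_3·(cos φ, sin φ) = (2.4823, -7.1283)
cos θ_2 = (56.9743−6²−2²)/(2·6·2) = 0.7073; θ_2 = -44.9874° (elbow-down)
β = atan2(-7.1283,2.4823) = -70.8004°; ψ = atan2(-1.4139,7.4145) = -10.7963°
θ_1 = β − ψ = -60.0041°
θ_3 = φ − θ_1 − θ_2 = -0.0085° (wrapped to (-180°,180°])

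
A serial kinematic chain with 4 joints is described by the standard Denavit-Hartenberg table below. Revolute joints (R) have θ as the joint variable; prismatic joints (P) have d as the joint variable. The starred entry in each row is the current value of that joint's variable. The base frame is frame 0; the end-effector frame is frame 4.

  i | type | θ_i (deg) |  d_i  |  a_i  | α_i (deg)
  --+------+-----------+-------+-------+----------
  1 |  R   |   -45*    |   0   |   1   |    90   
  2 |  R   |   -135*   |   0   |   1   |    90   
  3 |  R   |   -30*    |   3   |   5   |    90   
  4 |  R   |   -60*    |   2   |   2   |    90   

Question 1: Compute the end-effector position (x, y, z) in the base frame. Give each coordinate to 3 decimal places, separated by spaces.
after link 1: o_1 = (0.7071, -0.7071, 0.0000)
after link 2: o_2 = (0.2071, -0.2071, -0.7071)
after link 3: o_3 = (-1.6902, 5.2257, -1.6476)
after link 4: o_4 = (0.8211, 5.8710, -2.7777)

0.821 5.871 -2.778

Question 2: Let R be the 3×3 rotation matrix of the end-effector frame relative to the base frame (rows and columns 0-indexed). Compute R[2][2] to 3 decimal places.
End-effector z-axis (col 2 of R) = (0.3188,-0.9312,0.1768)
R[2][2] = 0.1768

0.177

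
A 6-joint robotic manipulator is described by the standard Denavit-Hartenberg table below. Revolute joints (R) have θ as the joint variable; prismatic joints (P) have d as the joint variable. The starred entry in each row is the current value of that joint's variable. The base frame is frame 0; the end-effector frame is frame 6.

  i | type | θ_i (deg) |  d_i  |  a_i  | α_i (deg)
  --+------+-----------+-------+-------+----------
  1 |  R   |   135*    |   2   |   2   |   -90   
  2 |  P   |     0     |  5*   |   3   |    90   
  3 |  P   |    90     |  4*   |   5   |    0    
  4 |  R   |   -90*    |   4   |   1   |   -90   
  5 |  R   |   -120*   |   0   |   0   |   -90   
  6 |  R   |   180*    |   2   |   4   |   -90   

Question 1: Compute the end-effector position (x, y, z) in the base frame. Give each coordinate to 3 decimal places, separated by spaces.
-13.953 -0.189 7.536

after link 1: o_1 = (-1.4142, 1.4142, 2.0000)
after link 2: o_2 = (-7.0711, 0.0000, 2.0000)
after link 3: o_3 = (-10.6066, -3.5355, 6.0000)
after link 4: o_4 = (-11.3137, -2.8284, 10.0000)
after link 5: o_5 = (-11.3137, -2.8284, 10.0000)
after link 6: o_6 = (-13.9527, -0.1895, 7.5359)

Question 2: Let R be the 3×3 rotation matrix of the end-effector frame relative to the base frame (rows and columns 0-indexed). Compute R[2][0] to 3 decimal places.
End-effector x-axis (col 0 of R) = (-0.3536,0.3536,-0.8660)
R[2][0] = -0.8660

-0.866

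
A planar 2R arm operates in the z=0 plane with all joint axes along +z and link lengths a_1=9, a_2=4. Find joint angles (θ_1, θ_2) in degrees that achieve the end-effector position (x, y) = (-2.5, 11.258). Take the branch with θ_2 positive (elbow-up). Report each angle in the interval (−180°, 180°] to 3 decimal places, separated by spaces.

85.038 60.007

cos θ_2 = (132.9926−9²−4²)/(2·9·4) = 0.4999; θ_2 = 60.0068° (elbow-up)
β = atan2(11.2580,-2.5000) = 102.5202°; ψ = atan2(3.4643,10.9996) = 17.4819°
θ_1 = β − ψ = 85.0383°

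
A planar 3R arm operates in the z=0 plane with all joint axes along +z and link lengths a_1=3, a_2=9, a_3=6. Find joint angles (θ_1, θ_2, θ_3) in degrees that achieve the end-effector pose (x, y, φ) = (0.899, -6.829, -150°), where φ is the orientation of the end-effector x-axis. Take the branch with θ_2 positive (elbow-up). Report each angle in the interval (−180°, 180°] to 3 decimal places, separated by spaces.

-150.005 135.006 -135.001

wrist centre = target − a_3·(cos φ, sin φ) = (6.0952, -3.8290)
cos θ_2 = (51.8121−3²−9²)/(2·3·9) = -0.7072; θ_2 = 135.0062° (elbow-up)
β = atan2(-3.8290,6.0952) = -32.1372°; ψ = atan2(6.3633,-3.3646) = 117.8681°
θ_1 = β − ψ = -150.0053°
θ_3 = φ − θ_1 − θ_2 = -135.0009° (wrapped to (-180°,180°])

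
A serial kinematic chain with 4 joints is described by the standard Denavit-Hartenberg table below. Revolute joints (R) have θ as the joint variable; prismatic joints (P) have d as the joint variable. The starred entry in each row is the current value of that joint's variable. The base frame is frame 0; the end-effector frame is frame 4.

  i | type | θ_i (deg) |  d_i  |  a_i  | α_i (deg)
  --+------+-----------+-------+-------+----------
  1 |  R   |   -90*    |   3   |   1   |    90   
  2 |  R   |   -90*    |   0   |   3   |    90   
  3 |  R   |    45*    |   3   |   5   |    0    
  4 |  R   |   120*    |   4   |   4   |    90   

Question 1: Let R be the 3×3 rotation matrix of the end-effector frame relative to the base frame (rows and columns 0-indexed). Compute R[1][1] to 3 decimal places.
1.000

End-effector y-axis (col 1 of R) = (-0.0000,1.0000,-0.0000)
R[1][1] = 1.0000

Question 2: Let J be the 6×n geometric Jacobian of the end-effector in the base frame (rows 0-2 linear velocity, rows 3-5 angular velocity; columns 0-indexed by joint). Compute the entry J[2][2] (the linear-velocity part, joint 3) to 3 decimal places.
axis z_2 = (-0.0000,1.0000,-0.0000); lever o_n−o_2 = (-4.5708,7.0000,0.3282)
cross product → J_v[:, 2] = (0.3282,0.0000,4.5708)
J_ω[:, 2] = z_2
entry J[2][2] = 4.5708

4.571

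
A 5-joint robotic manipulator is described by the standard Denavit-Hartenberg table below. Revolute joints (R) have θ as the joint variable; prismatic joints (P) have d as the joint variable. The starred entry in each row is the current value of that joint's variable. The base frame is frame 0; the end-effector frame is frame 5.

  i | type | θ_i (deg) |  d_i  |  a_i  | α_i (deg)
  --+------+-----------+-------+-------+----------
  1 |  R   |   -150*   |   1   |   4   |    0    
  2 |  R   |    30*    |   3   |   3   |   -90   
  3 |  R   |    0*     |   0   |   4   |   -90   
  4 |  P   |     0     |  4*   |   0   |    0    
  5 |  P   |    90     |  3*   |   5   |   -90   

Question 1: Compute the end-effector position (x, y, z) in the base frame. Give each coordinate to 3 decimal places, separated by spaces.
after link 1: o_1 = (-3.4641, -2.0000, 1.0000)
after link 2: o_2 = (-4.9641, -4.5981, 4.0000)
after link 3: o_3 = (-6.9641, -8.0622, 4.0000)
after link 4: o_4 = (-6.9641, -8.0622, 0.0000)
after link 5: o_5 = (-11.2942, -5.5622, -3.0000)

-11.294 -5.562 -3.000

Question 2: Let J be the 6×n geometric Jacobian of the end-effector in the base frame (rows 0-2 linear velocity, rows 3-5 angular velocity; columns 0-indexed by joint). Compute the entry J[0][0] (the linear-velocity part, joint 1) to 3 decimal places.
axis z_0 = ẑ; lever o_n−o_0 = (-11.2942,-5.5622,-3.0000)
cross product → J_v[:, 0] = (5.5622,-11.2942,0.0000)
J_ω[:, 0] = z_0
entry J[0][0] = 5.5622

5.562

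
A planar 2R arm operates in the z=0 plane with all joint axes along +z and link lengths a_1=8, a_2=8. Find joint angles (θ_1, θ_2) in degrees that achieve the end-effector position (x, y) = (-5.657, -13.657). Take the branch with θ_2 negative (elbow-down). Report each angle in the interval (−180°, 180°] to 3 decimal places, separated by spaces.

cos θ_2 = (218.5153−8²−8²)/(2·8·8) = 0.7072; θ_2 = -44.9964° (elbow-down)
β = atan2(-13.6570,-5.6570) = -112.5003°; ψ = atan2(-5.6565,13.6572) = -22.4982°
θ_1 = β − ψ = -90.0021°

-90.002 -44.996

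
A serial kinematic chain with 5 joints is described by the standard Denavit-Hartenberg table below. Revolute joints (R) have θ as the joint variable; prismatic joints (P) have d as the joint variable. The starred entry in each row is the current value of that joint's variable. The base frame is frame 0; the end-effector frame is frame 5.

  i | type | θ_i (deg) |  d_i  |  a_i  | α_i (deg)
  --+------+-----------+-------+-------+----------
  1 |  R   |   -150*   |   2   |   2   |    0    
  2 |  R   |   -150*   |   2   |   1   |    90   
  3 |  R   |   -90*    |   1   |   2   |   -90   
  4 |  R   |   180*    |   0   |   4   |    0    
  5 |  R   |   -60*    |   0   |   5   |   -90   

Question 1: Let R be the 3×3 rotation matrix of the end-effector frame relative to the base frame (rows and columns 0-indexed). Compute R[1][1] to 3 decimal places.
-0.866

End-effector y-axis (col 1 of R) = (-0.5000,-0.8660,-0.0000)
R[1][1] = -0.8660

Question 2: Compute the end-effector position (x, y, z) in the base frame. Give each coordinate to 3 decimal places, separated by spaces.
-4.116 1.531 8.500

after link 1: o_1 = (-1.7321, -1.0000, 2.0000)
after link 2: o_2 = (-1.2321, -0.1340, 4.0000)
after link 3: o_3 = (-0.3660, -0.6340, 2.0000)
after link 4: o_4 = (-0.3660, -0.6340, 6.0000)
after link 5: o_5 = (-4.1160, 1.5311, 8.5000)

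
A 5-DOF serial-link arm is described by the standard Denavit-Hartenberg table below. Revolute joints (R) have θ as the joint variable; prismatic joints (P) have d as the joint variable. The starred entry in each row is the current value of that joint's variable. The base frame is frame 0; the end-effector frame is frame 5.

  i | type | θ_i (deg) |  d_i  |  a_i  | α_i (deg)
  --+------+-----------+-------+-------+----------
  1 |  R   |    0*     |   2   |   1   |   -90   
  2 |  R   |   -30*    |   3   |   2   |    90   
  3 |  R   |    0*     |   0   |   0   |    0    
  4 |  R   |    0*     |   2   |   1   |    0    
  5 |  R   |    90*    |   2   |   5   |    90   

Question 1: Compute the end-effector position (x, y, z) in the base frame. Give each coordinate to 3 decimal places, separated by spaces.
1.598 8.000 6.964

after link 1: o_1 = (1.0000, 0.0000, 2.0000)
after link 2: o_2 = (2.7321, 3.0000, 3.0000)
after link 3: o_3 = (2.7321, 3.0000, 3.0000)
after link 4: o_4 = (2.5981, 3.0000, 5.2321)
after link 5: o_5 = (1.5981, 8.0000, 6.9641)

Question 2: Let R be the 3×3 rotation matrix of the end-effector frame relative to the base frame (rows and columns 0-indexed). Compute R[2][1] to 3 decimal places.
0.866

End-effector y-axis (col 1 of R) = (-0.5000,0.0000,0.8660)
R[2][1] = 0.8660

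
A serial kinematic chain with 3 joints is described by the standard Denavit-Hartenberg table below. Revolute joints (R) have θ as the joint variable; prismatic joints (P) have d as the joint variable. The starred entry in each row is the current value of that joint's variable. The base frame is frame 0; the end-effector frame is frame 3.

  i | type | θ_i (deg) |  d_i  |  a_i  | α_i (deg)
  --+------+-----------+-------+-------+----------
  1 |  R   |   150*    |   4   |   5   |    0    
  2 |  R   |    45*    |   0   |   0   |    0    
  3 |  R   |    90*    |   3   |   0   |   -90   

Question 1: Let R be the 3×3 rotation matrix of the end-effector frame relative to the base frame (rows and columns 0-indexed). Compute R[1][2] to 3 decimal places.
0.259

End-effector z-axis (col 2 of R) = (0.9659,0.2588,0.0000)
R[1][2] = 0.2588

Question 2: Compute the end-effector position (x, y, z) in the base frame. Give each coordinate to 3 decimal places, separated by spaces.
-4.330 2.500 7.000

after link 1: o_1 = (-4.3301, 2.5000, 4.0000)
after link 2: o_2 = (-4.3301, 2.5000, 4.0000)
after link 3: o_3 = (-4.3301, 2.5000, 7.0000)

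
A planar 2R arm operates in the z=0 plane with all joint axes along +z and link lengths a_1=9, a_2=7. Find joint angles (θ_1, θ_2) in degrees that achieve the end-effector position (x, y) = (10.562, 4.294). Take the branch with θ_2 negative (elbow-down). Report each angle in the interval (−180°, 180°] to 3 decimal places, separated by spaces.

60.000 -90.003

cos θ_2 = (129.9943−9²−7²)/(2·9·7) = -0.0000; θ_2 = -90.0026° (elbow-down)
β = atan2(4.2940,10.5620) = 22.1243°; ψ = atan2(-7.0000,8.9997) = -37.8760°
θ_1 = β − ψ = 60.0003°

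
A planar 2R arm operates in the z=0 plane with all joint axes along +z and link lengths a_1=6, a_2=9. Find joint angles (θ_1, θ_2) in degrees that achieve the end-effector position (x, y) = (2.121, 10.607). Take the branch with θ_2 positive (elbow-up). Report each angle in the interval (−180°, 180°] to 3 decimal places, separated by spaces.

cos θ_2 = (117.0071−6²−9²)/(2·6·9) = 0.0001; θ_2 = 89.9962° (elbow-up)
β = atan2(10.6070,2.1210) = 78.6921°; ψ = atan2(9.0000,6.0006) = 56.3073°
θ_1 = β − ψ = 22.3848°

22.385 89.996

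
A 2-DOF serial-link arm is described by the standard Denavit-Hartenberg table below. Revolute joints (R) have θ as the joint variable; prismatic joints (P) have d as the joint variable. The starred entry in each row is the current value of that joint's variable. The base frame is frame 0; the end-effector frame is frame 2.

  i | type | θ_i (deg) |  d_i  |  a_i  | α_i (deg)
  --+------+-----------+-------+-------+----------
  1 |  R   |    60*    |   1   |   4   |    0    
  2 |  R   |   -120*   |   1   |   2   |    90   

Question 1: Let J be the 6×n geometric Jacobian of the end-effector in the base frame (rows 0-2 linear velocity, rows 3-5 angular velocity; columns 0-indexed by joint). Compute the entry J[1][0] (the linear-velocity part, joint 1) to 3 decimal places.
3.000

axis z_0 = ẑ; lever o_n−o_0 = (3.0000,1.7321,2.0000)
cross product → J_v[:, 0] = (-1.7321,3.0000,0.0000)
J_ω[:, 0] = z_0
entry J[1][0] = 3.0000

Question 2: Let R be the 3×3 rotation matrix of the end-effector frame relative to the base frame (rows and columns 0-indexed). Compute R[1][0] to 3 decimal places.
-0.866

End-effector x-axis (col 0 of R) = (0.5000,-0.8660,0.0000)
R[1][0] = -0.8660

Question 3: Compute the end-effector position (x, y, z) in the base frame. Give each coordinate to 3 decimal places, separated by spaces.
after link 1: o_1 = (2.0000, 3.4641, 1.0000)
after link 2: o_2 = (3.0000, 1.7321, 2.0000)

3.000 1.732 2.000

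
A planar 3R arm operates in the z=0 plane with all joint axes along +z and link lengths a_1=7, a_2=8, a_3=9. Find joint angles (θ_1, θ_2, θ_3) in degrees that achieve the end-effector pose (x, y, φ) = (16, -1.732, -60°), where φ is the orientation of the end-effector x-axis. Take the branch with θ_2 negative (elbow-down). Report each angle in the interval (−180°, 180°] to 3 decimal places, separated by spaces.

60.000 -60.000 -60.000

wrist centre = target − a_3·(cos φ, sin φ) = (11.5000, 6.0622)
cos θ_2 = (169.0006−7²−8²)/(2·7·8) = 0.5000; θ_2 = -59.9996° (elbow-down)
β = atan2(6.0622,11.5000) = 27.7960°; ψ = atan2(-6.9282,11.0000) = -32.2040°
θ_1 = β − ψ = 60.0000°
θ_3 = φ − θ_1 − θ_2 = -60.0004° (wrapped to (-180°,180°])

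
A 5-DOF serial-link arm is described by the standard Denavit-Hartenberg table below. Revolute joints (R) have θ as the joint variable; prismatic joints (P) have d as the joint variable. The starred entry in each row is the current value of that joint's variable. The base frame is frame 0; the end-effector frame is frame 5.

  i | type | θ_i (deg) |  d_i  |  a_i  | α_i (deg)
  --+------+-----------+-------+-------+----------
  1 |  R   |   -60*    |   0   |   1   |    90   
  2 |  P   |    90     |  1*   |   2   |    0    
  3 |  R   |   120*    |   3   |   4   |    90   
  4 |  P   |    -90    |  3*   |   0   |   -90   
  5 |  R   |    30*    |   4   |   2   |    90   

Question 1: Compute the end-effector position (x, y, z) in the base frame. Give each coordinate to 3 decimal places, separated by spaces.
after link 1: o_1 = (0.5000, -0.8660, 0.0000)
after link 2: o_2 = (-0.3660, -1.3660, 2.0000)
after link 3: o_3 = (-4.6962, 0.1340, 0.0000)
after link 4: o_4 = (-5.4462, 1.4330, 2.5981)
after link 5: o_5 = (-5.4282, 4.8660, -0.2679)

-5.428 4.866 -0.268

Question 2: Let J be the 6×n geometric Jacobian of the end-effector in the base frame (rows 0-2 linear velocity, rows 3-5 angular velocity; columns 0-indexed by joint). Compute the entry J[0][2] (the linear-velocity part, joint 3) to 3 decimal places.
1.134

axis z_2 = (-0.8660,-0.5000,0.0000); lever o_n−o_2 = (-5.0622,6.2321,-2.2679)
cross product → J_v[:, 2] = (1.1340,-1.9641,-7.9282)
J_ω[:, 2] = z_2
entry J[0][2] = 1.1340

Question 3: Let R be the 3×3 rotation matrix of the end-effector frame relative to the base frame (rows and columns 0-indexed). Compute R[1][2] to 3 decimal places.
End-effector z-axis (col 2 of R) = (0.2165,0.6250,0.7500)
R[1][2] = 0.6250

0.625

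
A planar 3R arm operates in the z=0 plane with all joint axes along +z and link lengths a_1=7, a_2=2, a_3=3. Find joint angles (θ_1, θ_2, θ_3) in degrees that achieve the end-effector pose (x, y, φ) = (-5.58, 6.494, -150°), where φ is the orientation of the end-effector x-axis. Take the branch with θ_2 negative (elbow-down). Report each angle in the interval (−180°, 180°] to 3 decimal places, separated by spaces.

119.999 -45.009 135.010

wrist centre = target − a_3·(cos φ, sin φ) = (-2.9819, 7.9940)
cos θ_2 = (72.7959−7²−2²)/(2·7·2) = 0.7070; θ_2 = -45.0089° (elbow-down)
β = atan2(7.9940,-2.9819) = 110.4565°; ψ = atan2(-1.4144,8.4140) = -9.5425°
θ_1 = β − ψ = 119.9990°
θ_3 = φ − θ_1 − θ_2 = 135.0099° (wrapped to (-180°,180°])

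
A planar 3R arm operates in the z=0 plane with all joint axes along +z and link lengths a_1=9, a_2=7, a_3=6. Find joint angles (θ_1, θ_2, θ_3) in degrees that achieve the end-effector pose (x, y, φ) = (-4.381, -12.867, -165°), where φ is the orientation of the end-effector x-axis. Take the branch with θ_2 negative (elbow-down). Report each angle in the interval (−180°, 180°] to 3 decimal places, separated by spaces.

-45.000 -89.996 -30.004

wrist centre = target − a_3·(cos φ, sin φ) = (1.4146, -11.3141)
cos θ_2 = (130.0095−9²−7²)/(2·9·7) = 0.0001; θ_2 = -89.9957° (elbow-down)
β = atan2(-11.3141,1.4146) = -82.8735°; ψ = atan2(-7.0000,9.0005) = -37.8734°
θ_1 = β − ψ = -45.0002°
θ_3 = φ − θ_1 − θ_2 = -30.0042° (wrapped to (-180°,180°])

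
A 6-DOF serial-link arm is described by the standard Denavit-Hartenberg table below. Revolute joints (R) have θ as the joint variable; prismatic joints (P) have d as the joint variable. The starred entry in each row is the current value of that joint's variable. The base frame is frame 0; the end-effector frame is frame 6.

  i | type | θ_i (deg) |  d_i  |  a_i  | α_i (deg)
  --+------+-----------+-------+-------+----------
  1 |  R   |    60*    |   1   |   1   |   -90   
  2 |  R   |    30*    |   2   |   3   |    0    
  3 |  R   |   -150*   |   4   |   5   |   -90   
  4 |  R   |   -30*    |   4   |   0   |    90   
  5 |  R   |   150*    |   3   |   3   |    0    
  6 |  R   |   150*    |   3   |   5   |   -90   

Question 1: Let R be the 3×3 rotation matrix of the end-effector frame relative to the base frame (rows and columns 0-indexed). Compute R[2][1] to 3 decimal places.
0.433

End-effector y-axis (col 1 of R) = (0.6250,-0.6495,0.4330)
R[2][1] = 0.4330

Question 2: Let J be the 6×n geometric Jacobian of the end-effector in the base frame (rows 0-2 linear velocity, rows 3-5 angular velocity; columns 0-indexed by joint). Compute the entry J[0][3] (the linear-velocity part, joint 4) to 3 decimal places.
-3.958

axis z_3 = (0.4330,0.7500,0.5000); lever o_n−o_3 = (-3.1797,4.7868,-2.0867)
cross product → J_v[:, 3] = (-3.9584,-0.6863,4.4575)
J_ω[:, 3] = z_3
entry J[0][3] = -3.9584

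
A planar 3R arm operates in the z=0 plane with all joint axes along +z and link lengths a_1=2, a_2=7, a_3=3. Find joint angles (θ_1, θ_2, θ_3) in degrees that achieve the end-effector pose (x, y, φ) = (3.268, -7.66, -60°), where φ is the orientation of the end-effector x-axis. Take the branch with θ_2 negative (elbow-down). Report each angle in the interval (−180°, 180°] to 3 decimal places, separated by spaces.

wrist centre = target − a_3·(cos φ, sin φ) = (1.7680, -5.0619)
cos θ_2 = (28.7489−2²−7²)/(2·2·7) = -0.8661; θ_2 = -150.0098° (elbow-down)
β = atan2(-5.0619,1.7680) = -70.7470°; ψ = atan2(-3.4990,-4.0628) = -139.2641°
θ_1 = β − ψ = 68.5171°
θ_3 = φ − θ_1 − θ_2 = 21.4926° (wrapped to (-180°,180°])

68.517 -150.010 21.493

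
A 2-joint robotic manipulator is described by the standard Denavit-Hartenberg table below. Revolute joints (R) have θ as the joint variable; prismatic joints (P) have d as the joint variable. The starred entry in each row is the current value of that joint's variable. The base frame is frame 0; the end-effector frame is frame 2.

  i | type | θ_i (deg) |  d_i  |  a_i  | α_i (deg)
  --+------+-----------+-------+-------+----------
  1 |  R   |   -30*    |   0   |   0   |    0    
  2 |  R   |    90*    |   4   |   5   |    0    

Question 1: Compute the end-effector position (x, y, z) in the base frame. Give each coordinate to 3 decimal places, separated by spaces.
2.500 4.330 4.000

after link 1: o_1 = (0.0000, 0.0000, 0.0000)
after link 2: o_2 = (2.5000, 4.3301, 4.0000)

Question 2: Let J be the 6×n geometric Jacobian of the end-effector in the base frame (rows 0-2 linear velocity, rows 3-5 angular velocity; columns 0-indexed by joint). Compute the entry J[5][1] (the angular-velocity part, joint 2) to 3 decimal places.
1.000

axis z_1 = (0.0000,0.0000,1.0000); lever o_n−o_1 = (2.5000,4.3301,4.0000)
cross product → J_v[:, 1] = (-4.3301,2.5000,0.0000)
J_ω[:, 1] = z_1
entry J[5][1] = 1.0000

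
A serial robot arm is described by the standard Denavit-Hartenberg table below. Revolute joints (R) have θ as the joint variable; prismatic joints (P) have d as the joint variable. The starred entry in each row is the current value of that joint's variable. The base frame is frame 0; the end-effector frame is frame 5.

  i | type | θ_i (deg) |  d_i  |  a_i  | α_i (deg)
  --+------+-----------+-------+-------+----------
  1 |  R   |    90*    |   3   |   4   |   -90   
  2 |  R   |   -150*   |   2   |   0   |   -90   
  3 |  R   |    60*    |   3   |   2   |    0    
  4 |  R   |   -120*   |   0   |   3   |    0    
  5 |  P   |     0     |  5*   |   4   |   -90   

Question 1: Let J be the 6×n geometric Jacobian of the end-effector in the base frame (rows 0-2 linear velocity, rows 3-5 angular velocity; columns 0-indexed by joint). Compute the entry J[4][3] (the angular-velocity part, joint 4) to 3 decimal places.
axis z_3 = (0.0000,0.5000,0.8660); lever o_n−o_3 = (-6.0622,-0.5311,6.0801)
cross product → J_v[:, 3] = (3.5000,-5.2500,3.0311)
J_ω[:, 3] = z_3
entry J[4][3] = 0.5000

0.500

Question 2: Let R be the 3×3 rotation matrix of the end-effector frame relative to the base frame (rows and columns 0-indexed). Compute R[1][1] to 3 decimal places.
End-effector y-axis (col 1 of R) = (0.0000,-0.5000,-0.8660)
R[1][1] = -0.5000

-0.500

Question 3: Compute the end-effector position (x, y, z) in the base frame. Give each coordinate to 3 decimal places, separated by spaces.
after link 1: o_1 = (0.0000, 4.0000, 3.0000)
after link 2: o_2 = (-2.0000, 4.0000, 3.0000)
after link 3: o_3 = (-0.2679, 4.6340, 6.0981)
after link 4: o_4 = (-2.8660, 3.3349, 6.8481)
after link 5: o_5 = (-6.3301, 4.1029, 12.1782)

-6.330 4.103 12.178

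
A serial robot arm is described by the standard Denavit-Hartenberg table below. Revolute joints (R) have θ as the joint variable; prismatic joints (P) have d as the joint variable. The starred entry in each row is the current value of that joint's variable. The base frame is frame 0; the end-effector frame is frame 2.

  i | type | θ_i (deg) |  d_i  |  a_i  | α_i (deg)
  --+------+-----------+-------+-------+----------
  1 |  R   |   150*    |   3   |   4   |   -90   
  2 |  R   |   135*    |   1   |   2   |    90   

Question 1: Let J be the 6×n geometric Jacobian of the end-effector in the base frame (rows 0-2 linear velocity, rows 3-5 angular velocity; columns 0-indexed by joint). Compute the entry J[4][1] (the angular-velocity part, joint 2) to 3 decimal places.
-0.866

axis z_1 = (-0.5000,-0.8660,0.0000); lever o_n−o_1 = (0.7247,-1.5731,-1.4142)
cross product → J_v[:, 1] = (1.2247,-0.7071,1.4142)
J_ω[:, 1] = z_1
entry J[4][1] = -0.8660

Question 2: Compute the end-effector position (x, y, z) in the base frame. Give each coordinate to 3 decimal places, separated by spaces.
-2.739 0.427 1.586

after link 1: o_1 = (-3.4641, 2.0000, 3.0000)
after link 2: o_2 = (-2.7394, 0.4269, 1.5858)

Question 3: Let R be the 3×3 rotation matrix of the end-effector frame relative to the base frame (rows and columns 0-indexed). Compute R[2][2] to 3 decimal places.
End-effector z-axis (col 2 of R) = (-0.6124,0.3536,-0.7071)
R[2][2] = -0.7071

-0.707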